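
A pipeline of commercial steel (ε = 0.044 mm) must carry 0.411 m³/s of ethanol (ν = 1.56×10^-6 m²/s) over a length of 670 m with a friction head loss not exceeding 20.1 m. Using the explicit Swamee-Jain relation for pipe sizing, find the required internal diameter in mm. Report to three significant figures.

Swamee-Jain (Type III): D = 0.66·[ε^1.25·(LQ²/(gh_f))^4.75 + ν·Q^9.4·(L/(gh_f))^5.2]^0.04
LQ²/(gh_f) = 0.5740; L/(gh_f) = 3.398
Term 1 = ε^1.25·(…)^4.75 = 2.56×10^-7; Term 2 = ν·Q^9.4·(…)^5.2 = 2.12×10^-7
D = 0.66·(2.56×10^-7 + 2.12×10^-7)^0.04 = 0.3684 m = 368 mm
Check: V = 3.86 m/s, Re = 9.10×10^5, f = 0.01389, h_f = 19.1 m ≈ 20.1 m ✓

D ≈ 368 mm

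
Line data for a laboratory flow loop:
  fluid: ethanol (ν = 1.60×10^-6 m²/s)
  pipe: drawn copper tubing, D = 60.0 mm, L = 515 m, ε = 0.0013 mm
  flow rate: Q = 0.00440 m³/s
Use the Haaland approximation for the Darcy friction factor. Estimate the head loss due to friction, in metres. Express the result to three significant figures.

V = 4Q/(πD²) = 4·0.00440/(π·0.0600²) = 1.556 m/s
Re = VD/ν = 1.556·0.0600/1.60×10^-6 = 5.84×10^4 → turbulent
ε/D = 0.0013/60.0 = 2.17×10^-5
Haaland: f = 0.02007
h_f = f(L/D)V²/(2g) = 0.02007·(515/0.0600)·1.556²/(2·9.81) = 21.26 m

h_f ≈ 21.3 m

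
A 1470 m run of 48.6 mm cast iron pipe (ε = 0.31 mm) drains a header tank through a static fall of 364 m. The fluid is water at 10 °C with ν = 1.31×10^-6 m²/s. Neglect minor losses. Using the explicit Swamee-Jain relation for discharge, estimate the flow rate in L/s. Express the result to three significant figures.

Swamee-Jain (Type II): Q = -0.965·√(gD⁵h_f/L)·ln[ε/(3.7D) + √(3.17ν²L/(gD³h_f))]
√(gD⁵h_f/L) = √(9.81·0.0486⁵·364/1470) = 8.116×10^-4
ε/(3.7D) = 0.00172; √(3.17ν²L/(gD³h_f)) = 1.40×10^-4
Q = -0.965·8.116×10^-4·ln(0.001864) = 0.004922 m³/s
Check: V = 2.65 m/s, Re = 9.84×10^4, f = 0.03381, h_f = 367 m ≈ 364 m ✓

Q ≈ 4.92 L/s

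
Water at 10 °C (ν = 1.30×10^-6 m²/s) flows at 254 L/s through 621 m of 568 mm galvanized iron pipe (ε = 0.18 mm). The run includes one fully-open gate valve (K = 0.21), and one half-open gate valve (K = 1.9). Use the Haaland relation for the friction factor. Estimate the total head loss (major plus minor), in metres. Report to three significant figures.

H_L ≈ 1.03 m

V = 4Q/(πD²) = 1.002 m/s; V²/2g = 0.05121 m
Re = 4.38×10^5, ε/D = 3.17×10^-4 → f = 0.01643 (Haaland)
Major: h_f = f(L/D)·V²/2g = 0.01643·1093·0.05121 = 0.9200 m
Minor: ΣK = 2.11; h_m = ΣK·V²/2g = 0.1081 m
Total H_L = 0.9200 + 0.1081 = 1.028 m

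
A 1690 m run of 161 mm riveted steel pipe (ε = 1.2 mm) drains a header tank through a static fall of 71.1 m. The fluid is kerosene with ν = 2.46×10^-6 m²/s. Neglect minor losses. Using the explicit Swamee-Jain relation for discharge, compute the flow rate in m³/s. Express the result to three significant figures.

Q ≈ 0.0397 m³/s

Swamee-Jain (Type II): Q = -0.965·√(gD⁵h_f/L)·ln[ε/(3.7D) + √(3.17ν²L/(gD³h_f))]
√(gD⁵h_f/L) = √(9.81·0.161⁵·71.1/1690) = 0.006682
ε/(3.7D) = 0.00201; √(3.17ν²L/(gD³h_f)) = 1.06×10^-4
Q = -0.965·0.006682·ln(0.002120) = 0.03970 m³/s
Check: V = 1.95 m/s, Re = 1.28×10^5, f = 0.03519, h_f = 71.6 m ≈ 71.1 m ✓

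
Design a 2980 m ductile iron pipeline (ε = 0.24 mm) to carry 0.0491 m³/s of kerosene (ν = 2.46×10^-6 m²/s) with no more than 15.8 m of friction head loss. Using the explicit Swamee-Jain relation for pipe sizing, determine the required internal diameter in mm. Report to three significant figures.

Swamee-Jain (Type III): D = 0.66·[ε^1.25·(LQ²/(gh_f))^4.75 + ν·Q^9.4·(L/(gh_f))^5.2]^0.04
LQ²/(gh_f) = 0.04635; L/(gh_f) = 19.23
Term 1 = ε^1.25·(…)^4.75 = 1.38×10^-11; Term 2 = ν·Q^9.4·(…)^5.2 = 5.80×10^-12
D = 0.66·(1.38×10^-11 + 5.80×10^-12)^0.04 = 0.2462 m = 246 mm
Check: V = 1.03 m/s, Re = 1.03×10^5, f = 0.02219, h_f = 14.6 m ≈ 15.8 m ✓

D ≈ 246 mm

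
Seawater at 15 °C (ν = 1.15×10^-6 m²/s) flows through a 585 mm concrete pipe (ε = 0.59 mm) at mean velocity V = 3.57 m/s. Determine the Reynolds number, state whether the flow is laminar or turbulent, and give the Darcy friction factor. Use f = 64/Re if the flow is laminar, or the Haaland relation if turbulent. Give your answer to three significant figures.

Re = VD/ν = 3.570·0.585/1.15×10^-6 = 1.82×10^6
Re > 4000 → turbulent; ε/D = 0.00101
Haaland: f = 0.01986

Re ≈ 1.82×10^6; turbulent; f ≈ 0.0199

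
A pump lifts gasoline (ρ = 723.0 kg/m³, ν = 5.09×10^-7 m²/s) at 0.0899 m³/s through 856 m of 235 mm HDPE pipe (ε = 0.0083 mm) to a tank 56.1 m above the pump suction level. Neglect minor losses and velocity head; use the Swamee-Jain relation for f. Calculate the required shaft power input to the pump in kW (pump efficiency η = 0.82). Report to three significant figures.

V = 4Q/(πD²) = 2.073 m/s; Re = 9.57×10^5; ε/D = 3.53×10^-5; f = 0.01247
h_f = f(L/D)V²/2g = 9.947 m
Total head H = z + h_f = 56.1 + 9.947 = 66.05 m
P_hyd = ρgQH = 723.0·9.81·0.0899·66.05 = 42.11 kW
P_shaft = P_hyd/η = 42.11/0.82 = 51.36 kW

P_shaft ≈ 51.4 kW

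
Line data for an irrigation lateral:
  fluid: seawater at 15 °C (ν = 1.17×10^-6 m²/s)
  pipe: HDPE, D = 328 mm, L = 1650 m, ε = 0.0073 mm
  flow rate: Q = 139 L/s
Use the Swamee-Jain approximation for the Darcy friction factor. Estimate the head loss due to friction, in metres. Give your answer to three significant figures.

V = 4Q/(πD²) = 4·0.139/(π·0.328²) = 1.645 m/s
Re = VD/ν = 1.645·0.328/1.17×10^-6 = 4.61×10^5 → turbulent
ε/D = 0.0073/328 = 2.23×10^-5
Swamee-Jain: f = 0.01362
h_f = f(L/D)V²/(2g) = 0.01362·(1650/0.328)·1.645²/(2·9.81) = 9.447 m

h_f ≈ 9.45 m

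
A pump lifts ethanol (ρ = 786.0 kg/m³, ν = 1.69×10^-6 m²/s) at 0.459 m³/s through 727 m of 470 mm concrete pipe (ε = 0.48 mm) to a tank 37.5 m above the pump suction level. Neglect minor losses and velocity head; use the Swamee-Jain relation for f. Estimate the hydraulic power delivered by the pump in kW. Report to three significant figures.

P_hyd ≈ 172 kW

V = 4Q/(πD²) = 2.646 m/s; Re = 7.36×10^5; ε/D = 0.00102; f = 0.02024
h_f = f(L/D)V²/2g = 11.17 m
Total head H = z + h_f = 37.5 + 11.17 = 48.67 m
P_hyd = ρgQH = 786.0·9.81·0.459·48.67 = 172.3 kW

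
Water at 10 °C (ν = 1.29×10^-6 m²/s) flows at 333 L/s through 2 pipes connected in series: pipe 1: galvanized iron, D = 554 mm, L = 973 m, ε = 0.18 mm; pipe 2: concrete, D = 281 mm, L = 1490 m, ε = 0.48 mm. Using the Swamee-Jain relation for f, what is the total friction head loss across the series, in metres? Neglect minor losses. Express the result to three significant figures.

Pipe 1: V = 1.381 m/s, Re = 5.93×10^5, ε/D = 3.25×10^-4, f = 0.01639, h_1 = f(L/D)V²/2g = 2.800 m
Pipe 2: V = 5.370 m/s, Re = 1.17×10^6, ε/D = 0.00171, f = 0.02272, h_2 = f(L/D)V²/2g = 177.0 m
Series → Q common, losses add: H = Σh = 179.8 m

H ≈ 180 m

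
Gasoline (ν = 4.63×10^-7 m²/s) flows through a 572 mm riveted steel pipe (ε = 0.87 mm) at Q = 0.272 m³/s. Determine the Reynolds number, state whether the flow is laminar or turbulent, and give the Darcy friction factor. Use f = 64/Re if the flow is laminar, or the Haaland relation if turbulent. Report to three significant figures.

Re ≈ 1.31×10^6; turbulent; f ≈ 0.0220

V = 4Q/(πD²) = 1.058 m/s
Re = VD/ν = 1.058·0.572/4.63×10^-7 = 1.31×10^6
Re > 4000 → turbulent; ε/D = 0.00152
Haaland: f = 0.02200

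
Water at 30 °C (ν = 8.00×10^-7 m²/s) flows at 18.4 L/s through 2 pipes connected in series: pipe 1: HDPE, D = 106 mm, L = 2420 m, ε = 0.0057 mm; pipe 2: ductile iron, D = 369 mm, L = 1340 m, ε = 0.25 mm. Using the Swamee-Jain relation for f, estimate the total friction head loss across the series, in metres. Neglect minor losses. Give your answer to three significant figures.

Pipe 1: V = 2.085 m/s, Re = 2.76×10^5, ε/D = 5.38×10^-5, f = 0.01517, h_1 = f(L/D)V²/2g = 76.76 m
Pipe 2: V = 0.1721 m/s, Re = 7.94×10^4, ε/D = 6.78×10^-4, f = 0.02174, h_2 = f(L/D)V²/2g = 0.1191 m
Series → Q common, losses add: H = Σh = 76.87 m

H ≈ 76.9 m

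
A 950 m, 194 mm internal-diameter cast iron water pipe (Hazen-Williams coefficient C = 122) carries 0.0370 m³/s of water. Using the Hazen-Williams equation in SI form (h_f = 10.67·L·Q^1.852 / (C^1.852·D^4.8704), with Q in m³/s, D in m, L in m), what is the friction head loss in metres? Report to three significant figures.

h_f = 10.67·950·0.0370^1.852 / (122^1.852·0.194^4.8704) = 9.098 m

h_f ≈ 9.10 m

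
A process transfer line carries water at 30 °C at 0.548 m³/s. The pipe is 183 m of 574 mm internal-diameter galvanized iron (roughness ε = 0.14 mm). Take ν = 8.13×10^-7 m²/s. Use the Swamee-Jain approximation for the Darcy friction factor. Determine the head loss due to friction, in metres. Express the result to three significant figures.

V = 4Q/(πD²) = 4·0.548/(π·0.574²) = 2.118 m/s
Re = VD/ν = 2.118·0.574/8.13×10^-7 = 1.50×10^6 → turbulent
ε/D = 0.14/574 = 2.44×10^-4
Swamee-Jain: f = 0.01497
h_f = f(L/D)V²/(2g) = 0.01497·(183/0.574)·2.118²/(2·9.81) = 1.091 m

h_f ≈ 1.09 m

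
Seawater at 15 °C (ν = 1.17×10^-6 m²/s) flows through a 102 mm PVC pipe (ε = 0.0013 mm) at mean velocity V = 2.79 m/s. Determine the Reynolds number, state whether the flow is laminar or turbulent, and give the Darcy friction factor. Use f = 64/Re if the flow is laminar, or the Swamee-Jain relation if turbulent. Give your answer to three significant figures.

Re ≈ 2.43×10^5; turbulent; f ≈ 0.0151

Re = VD/ν = 2.790·0.102/1.17×10^-6 = 2.43×10^5
Re > 4000 → turbulent; ε/D = 1.27×10^-5
Swamee-Jain: f = 0.01509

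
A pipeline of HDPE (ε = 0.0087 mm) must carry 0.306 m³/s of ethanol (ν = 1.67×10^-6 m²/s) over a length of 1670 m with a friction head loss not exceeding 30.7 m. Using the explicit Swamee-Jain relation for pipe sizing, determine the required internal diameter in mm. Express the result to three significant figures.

Swamee-Jain (Type III): D = 0.66·[ε^1.25·(LQ²/(gh_f))^4.75 + ν·Q^9.4·(L/(gh_f))^5.2]^0.04
LQ²/(gh_f) = 0.5192; L/(gh_f) = 5.545
Term 1 = ε^1.25·(…)^4.75 = 2.10×10^-8; Term 2 = ν·Q^9.4·(…)^5.2 = 1.81×10^-7
D = 0.66·(2.10×10^-8 + 1.81×10^-7)^0.04 = 0.3562 m = 356 mm
Check: V = 3.07 m/s, Re = 6.55×10^5, f = 0.01293, h_f = 29.1 m ≈ 30.7 m ✓

D ≈ 356 mm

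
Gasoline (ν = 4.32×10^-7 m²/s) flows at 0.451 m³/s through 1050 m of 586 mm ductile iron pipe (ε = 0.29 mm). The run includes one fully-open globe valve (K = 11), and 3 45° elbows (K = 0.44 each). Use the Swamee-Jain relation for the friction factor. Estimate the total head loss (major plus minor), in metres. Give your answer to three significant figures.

H_L ≈ 6.09 m

V = 4Q/(πD²) = 1.672 m/s; V²/2g = 0.1425 m
Re = 2.27×10^6, ε/D = 4.95×10^-4 → f = 0.01696 (Swamee-Jain)
Major: h_f = f(L/D)·V²/2g = 0.01696·1792·0.1425 = 4.331 m
Minor: ΣK = 12.3; h_m = ΣK·V²/2g = 1.756 m
Total H_L = 4.331 + 1.756 = 6.086 m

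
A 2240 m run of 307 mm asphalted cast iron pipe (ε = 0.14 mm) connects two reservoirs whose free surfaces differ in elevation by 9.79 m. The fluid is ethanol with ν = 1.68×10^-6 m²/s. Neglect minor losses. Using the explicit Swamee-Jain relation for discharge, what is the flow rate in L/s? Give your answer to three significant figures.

Q ≈ 88.5 L/s

Swamee-Jain (Type II): Q = -0.965·√(gD⁵h_f/L)·ln[ε/(3.7D) + √(3.17ν²L/(gD³h_f))]
√(gD⁵h_f/L) = √(9.81·0.307⁵·9.79/2240) = 0.01081
ε/(3.7D) = 1.23×10^-4; √(3.17ν²L/(gD³h_f)) = 8.49×10^-5
Q = -0.965·0.01081·ln(2.082×10^-4) = 0.08846 m³/s
Check: V = 1.19 m/s, Re = 2.18×10^5, f = 0.01855, h_f = 9.85 m ≈ 9.79 m ✓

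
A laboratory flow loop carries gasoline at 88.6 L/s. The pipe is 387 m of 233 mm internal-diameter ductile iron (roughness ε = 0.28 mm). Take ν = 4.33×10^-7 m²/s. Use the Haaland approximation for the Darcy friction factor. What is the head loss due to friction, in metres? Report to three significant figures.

h_f ≈ 7.60 m

V = 4Q/(πD²) = 4·0.0886/(π·0.233²) = 2.078 m/s
Re = VD/ν = 2.078·0.233/4.33×10^-7 = 1.12×10^6 → turbulent
ε/D = 0.28/233 = 0.00120
Haaland: f = 0.02079
h_f = f(L/D)V²/(2g) = 0.02079·(387/0.233)·2.078²/(2·9.81) = 7.601 m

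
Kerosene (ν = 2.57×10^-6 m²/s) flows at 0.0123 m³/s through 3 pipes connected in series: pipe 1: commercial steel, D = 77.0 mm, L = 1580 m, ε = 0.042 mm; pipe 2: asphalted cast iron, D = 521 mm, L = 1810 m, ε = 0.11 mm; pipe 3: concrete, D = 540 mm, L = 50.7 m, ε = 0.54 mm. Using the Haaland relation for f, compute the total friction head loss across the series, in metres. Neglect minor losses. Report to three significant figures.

H ≈ 152 m

Pipe 1: V = 2.641 m/s, Re = 7.91×10^4, ε/D = 5.45×10^-4, f = 0.02088, h_1 = f(L/D)V²/2g = 152.4 m
Pipe 2: V = 0.05770 m/s, Re = 1.17×10^4, ε/D = 2.11×10^-4, f = 0.02986, h_2 = f(L/D)V²/2g = 0.01760 m
Pipe 3: V = 0.05371 m/s, Re = 1.13×10^4, ε/D = 0.00100, f = 0.03126, h_3 = f(L/D)V²/2g = 4.315×10^-4 m
Series → Q common, losses add: H = Σh = 152.4 m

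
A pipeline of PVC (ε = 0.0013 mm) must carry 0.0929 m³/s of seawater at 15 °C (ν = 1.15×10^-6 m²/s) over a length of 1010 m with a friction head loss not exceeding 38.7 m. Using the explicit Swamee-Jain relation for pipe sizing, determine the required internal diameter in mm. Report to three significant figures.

Swamee-Jain (Type III): D = 0.66·[ε^1.25·(LQ²/(gh_f))^4.75 + ν·Q^9.4·(L/(gh_f))^5.2]^0.04
LQ²/(gh_f) = 0.02296; L/(gh_f) = 2.660
Term 1 = ε^1.25·(…)^4.75 = 7.20×10^-16; Term 2 = ν·Q^9.4·(…)^5.2 = 3.71×10^-14
D = 0.66·(7.20×10^-16 + 3.71×10^-14)^0.04 = 0.1917 m = 192 mm
Check: V = 3.22 m/s, Re = 5.36×10^5, f = 0.01304, h_f = 36.3 m ≈ 38.7 m ✓

D ≈ 192 mm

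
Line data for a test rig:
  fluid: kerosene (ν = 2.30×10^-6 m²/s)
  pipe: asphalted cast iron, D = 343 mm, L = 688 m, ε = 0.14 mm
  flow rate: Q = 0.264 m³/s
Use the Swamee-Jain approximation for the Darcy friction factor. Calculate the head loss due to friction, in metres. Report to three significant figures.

h_f ≈ 14.5 m

V = 4Q/(πD²) = 4·0.264/(π·0.343²) = 2.857 m/s
Re = VD/ν = 2.857·0.343/2.30×10^-6 = 4.26×10^5 → turbulent
ε/D = 0.14/343 = 4.08×10^-4
Swamee-Jain: f = 0.01734
h_f = f(L/D)V²/(2g) = 0.01734·(688/0.343)·2.857²/(2·9.81) = 14.47 m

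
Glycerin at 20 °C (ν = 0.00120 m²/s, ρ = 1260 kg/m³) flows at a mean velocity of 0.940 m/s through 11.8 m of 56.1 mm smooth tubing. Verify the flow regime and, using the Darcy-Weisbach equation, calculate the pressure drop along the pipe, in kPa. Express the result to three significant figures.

Δp ≈ 171 kPa

Re = VD/ν = 0.940·0.05610/0.00120 = 43.9 → laminar (Re < 2300)
f = 64/Re = 1.456
h_f = f(L/D)V²/(2g) = 1.456·(11.8/0.05610)·0.940²/(2·9.81) = 13.80 m
Δp = ρg·h_f = 1260·9.81·13.80 = 170.5 kPa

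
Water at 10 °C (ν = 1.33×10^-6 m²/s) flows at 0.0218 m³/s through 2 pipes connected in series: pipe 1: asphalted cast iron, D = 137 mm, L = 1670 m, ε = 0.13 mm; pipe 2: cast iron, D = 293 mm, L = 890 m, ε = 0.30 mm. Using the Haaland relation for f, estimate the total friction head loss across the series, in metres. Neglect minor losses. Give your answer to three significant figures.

Pipe 1: V = 1.479 m/s, Re = 1.52×10^5, ε/D = 9.49×10^-4, f = 0.02106, h_1 = f(L/D)V²/2g = 28.62 m
Pipe 2: V = 0.3233 m/s, Re = 7.12×10^4, ε/D = 0.00102, f = 0.02280, h_2 = f(L/D)V²/2g = 0.3690 m
Series → Q common, losses add: H = Σh = 28.99 m

H ≈ 29.0 m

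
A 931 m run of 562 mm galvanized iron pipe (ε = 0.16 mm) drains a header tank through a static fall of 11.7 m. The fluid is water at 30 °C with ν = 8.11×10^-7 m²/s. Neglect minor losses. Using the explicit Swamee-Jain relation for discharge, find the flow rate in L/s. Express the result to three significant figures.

Swamee-Jain (Type II): Q = -0.965·√(gD⁵h_f/L)·ln[ε/(3.7D) + √(3.17ν²L/(gD³h_f))]
√(gD⁵h_f/L) = √(9.81·0.562⁵·11.7/931) = 0.08314
ε/(3.7D) = 7.69×10^-5; √(3.17ν²L/(gD³h_f)) = 9.76×10^-6
Q = -0.965·0.08314·ln(8.671×10^-5) = 0.7504 m³/s
Check: V = 3.02 m/s, Re = 2.10×10^6, f = 0.01523, h_f = 11.8 m ≈ 11.7 m ✓

Q ≈ 750 L/s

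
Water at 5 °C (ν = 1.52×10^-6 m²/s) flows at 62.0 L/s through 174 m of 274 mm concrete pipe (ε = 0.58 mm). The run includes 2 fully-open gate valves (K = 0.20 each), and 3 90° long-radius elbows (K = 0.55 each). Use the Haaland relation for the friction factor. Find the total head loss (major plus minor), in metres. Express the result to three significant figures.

V = 4Q/(πD²) = 1.051 m/s; V²/2g = 0.05635 m
Re = 1.90×10^5, ε/D = 0.00212 → f = 0.02462 (Haaland)
Major: h_f = f(L/D)·V²/2g = 0.02462·635.0·0.05635 = 0.8811 m
Minor: ΣK = 2.05; h_m = ΣK·V²/2g = 0.1155 m
Total H_L = 0.8811 + 0.1155 = 0.9966 m

H_L ≈ 0.997 m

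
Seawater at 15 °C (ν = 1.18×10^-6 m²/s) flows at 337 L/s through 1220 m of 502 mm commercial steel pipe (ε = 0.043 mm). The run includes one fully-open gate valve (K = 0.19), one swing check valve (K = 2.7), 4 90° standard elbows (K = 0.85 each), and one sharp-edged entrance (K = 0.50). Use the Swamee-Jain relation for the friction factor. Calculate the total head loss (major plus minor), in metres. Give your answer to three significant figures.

H_L ≈ 5.93 m

V = 4Q/(πD²) = 1.703 m/s; V²/2g = 0.1478 m
Re = 7.24×10^5, ε/D = 8.57×10^-5 → f = 0.01371 (Swamee-Jain)
Major: h_f = f(L/D)·V²/2g = 0.01371·2430·0.1478 = 4.924 m
Minor: ΣK = 6.79; h_m = ΣK·V²/2g = 1.003 m
Total H_L = 4.924 + 1.003 = 5.927 m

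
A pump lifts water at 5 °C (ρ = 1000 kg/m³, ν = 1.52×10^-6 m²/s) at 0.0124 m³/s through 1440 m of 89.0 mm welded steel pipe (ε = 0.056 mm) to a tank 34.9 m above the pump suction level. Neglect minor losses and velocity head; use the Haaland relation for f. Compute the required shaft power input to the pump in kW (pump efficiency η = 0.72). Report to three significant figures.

P_shaft ≈ 17.1 kW

V = 4Q/(πD²) = 1.993 m/s; Re = 1.17×10^5; ε/D = 6.29×10^-4; f = 0.02024
h_f = f(L/D)V²/2g = 66.33 m
Total head H = z + h_f = 34.9 + 66.33 = 101.2 m
P_hyd = ρgQH = 1000·9.81·0.0124·101.2 = 12.31 kW
P_shaft = P_hyd/η = 12.31/0.72 = 17.10 kW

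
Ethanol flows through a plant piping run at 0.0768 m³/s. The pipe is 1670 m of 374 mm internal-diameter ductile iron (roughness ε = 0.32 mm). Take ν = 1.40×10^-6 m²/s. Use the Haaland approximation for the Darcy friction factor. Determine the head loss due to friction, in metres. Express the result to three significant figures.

h_f ≈ 2.27 m

V = 4Q/(πD²) = 4·0.0768/(π·0.374²) = 0.6991 m/s
Re = VD/ν = 0.6991·0.374/1.40×10^-6 = 1.87×10^5 → turbulent
ε/D = 0.32/374 = 8.56×10^-4
Haaland: f = 0.02040
h_f = f(L/D)V²/(2g) = 0.02040·(1670/0.374)·0.6991²/(2·9.81) = 2.269 m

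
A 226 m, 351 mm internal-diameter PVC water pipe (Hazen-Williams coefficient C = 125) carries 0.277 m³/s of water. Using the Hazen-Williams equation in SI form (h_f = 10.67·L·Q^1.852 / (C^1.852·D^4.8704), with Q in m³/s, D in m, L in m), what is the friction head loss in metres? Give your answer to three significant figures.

h_f = 10.67·226·0.277^1.852 / (125^1.852·0.351^4.8704) = 4.795 m

h_f ≈ 4.80 m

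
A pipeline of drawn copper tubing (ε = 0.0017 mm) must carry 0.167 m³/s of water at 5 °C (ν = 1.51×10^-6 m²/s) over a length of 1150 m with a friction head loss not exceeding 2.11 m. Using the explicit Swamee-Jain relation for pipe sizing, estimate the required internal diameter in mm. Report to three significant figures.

D ≈ 454 mm

Swamee-Jain (Type III): D = 0.66·[ε^1.25·(LQ²/(gh_f))^4.75 + ν·Q^9.4·(L/(gh_f))^5.2]^0.04
LQ²/(gh_f) = 1.549; L/(gh_f) = 55.56
Term 1 = ε^1.25·(…)^4.75 = 4.91×10^-7; Term 2 = ν·Q^9.4·(…)^5.2 = 8.81×10^-5
D = 0.66·(4.91×10^-7 + 8.81×10^-5)^0.04 = 0.4544 m = 454 mm
Check: V = 1.03 m/s, Re = 3.10×10^5, f = 0.01433, h_f = 1.96 m ≈ 2.11 m ✓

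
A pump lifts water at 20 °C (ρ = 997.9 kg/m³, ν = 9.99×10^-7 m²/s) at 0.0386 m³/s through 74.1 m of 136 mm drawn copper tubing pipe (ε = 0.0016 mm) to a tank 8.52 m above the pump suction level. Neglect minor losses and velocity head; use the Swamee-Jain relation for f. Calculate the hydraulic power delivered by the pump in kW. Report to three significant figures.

V = 4Q/(πD²) = 2.657 m/s; Re = 3.62×10^5; ε/D = 1.18×10^-5; f = 0.01404
h_f = f(L/D)V²/2g = 2.752 m
Total head H = z + h_f = 8.52 + 2.752 = 11.27 m
P_hyd = ρgQH = 997.9·9.81·0.0386·11.27 = 4.260 kW

P_hyd ≈ 4.26 kW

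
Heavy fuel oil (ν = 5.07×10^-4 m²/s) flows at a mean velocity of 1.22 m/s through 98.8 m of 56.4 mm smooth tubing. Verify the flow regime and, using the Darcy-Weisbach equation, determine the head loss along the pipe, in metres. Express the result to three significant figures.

Re = VD/ν = 1.22·0.05640/5.07×10^-4 = 136 → laminar (Re < 2300)
f = 64/Re = 0.4716
h_f = f(L/D)V²/(2g) = 0.4716·(98.8/0.05640)·1.22²/(2·9.81) = 62.67 m

h_f ≈ 62.7 m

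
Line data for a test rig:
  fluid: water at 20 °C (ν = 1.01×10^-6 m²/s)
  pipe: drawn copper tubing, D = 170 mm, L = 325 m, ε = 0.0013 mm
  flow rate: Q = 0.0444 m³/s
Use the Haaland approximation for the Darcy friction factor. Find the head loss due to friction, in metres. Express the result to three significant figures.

V = 4Q/(πD²) = 4·0.0444/(π·0.170²) = 1.956 m/s
Re = VD/ν = 1.956·0.170/1.01×10^-6 = 3.29×10^5 → turbulent
ε/D = 0.0013/170 = 7.65×10^-6
Haaland: f = 0.01416
h_f = f(L/D)V²/(2g) = 0.01416·(325/0.170)·1.956²/(2·9.81) = 5.280 m

h_f ≈ 5.28 m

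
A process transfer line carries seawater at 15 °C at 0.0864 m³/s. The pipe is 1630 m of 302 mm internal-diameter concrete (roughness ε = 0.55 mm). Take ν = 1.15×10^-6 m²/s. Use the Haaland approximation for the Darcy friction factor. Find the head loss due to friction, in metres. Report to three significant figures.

V = 4Q/(πD²) = 4·0.0864/(π·0.302²) = 1.206 m/s
Re = VD/ν = 1.206·0.302/1.15×10^-6 = 3.17×10^5 → turbulent
ε/D = 0.55/302 = 0.00182
Haaland: f = 0.02343
h_f = f(L/D)V²/(2g) = 0.02343·(1630/0.302)·1.206²/(2·9.81) = 9.377 m

h_f ≈ 9.38 m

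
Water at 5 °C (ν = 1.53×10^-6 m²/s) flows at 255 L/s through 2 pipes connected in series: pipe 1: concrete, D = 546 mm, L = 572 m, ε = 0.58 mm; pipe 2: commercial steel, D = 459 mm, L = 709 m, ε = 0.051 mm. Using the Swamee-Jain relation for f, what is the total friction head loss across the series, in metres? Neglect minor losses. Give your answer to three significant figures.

H ≈ 4.07 m

Pipe 1: V = 1.089 m/s, Re = 3.89×10^5, ε/D = 0.00106, f = 0.02079, h_1 = f(L/D)V²/2g = 1.317 m
Pipe 2: V = 1.541 m/s, Re = 4.62×10^5, ε/D = 1.11×10^-4, f = 0.01473, h_2 = f(L/D)V²/2g = 2.753 m
Series → Q common, losses add: H = Σh = 4.070 m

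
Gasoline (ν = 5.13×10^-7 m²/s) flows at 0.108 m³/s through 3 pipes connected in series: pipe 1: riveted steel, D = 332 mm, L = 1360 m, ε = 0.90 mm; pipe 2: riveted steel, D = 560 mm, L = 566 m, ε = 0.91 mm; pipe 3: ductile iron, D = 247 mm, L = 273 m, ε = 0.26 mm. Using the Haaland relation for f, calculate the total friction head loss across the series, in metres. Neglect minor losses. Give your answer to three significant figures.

H ≈ 14.3 m

Pipe 1: V = 1.248 m/s, Re = 8.07×10^5, ε/D = 0.00271, f = 0.02565, h_1 = f(L/D)V²/2g = 8.335 m
Pipe 2: V = 0.4385 m/s, Re = 4.79×10^5, ε/D = 0.00163, f = 0.02261, h_2 = f(L/D)V²/2g = 0.2240 m
Pipe 3: V = 2.254 m/s, Re = 1.09×10^6, ε/D = 0.00105, f = 0.02016, h_3 = f(L/D)V²/2g = 5.769 m
Series → Q common, losses add: H = Σh = 14.33 m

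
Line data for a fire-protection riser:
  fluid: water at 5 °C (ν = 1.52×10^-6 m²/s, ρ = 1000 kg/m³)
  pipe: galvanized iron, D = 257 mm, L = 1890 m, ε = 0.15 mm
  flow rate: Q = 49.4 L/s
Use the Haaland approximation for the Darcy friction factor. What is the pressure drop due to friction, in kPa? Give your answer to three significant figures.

Δp ≈ 64.7 kPa

V = 4Q/(πD²) = 4·0.0494/(π·0.257²) = 0.9523 m/s
Re = VD/ν = 0.9523·0.257/1.52×10^-6 = 1.61×10^5 → turbulent
ε/D = 0.15/257 = 5.84×10^-4
Haaland: f = 0.01942
h_f = f(L/D)V²/(2g) = 0.01942·(1890/0.257)·0.9523²/(2·9.81) = 6.600 m
Δp = ρg·h_f = 1000·9.81·6.600 = 64.75 kPa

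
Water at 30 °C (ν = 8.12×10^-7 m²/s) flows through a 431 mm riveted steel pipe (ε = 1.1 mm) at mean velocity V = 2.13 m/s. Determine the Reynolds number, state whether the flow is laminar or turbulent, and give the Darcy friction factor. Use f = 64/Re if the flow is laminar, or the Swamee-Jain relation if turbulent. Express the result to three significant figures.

Re = VD/ν = 2.130·0.431/8.12×10^-7 = 1.13×10^6
Re > 4000 → turbulent; ε/D = 0.00255
Swamee-Jain: f = 0.02522

Re ≈ 1.13×10^6; turbulent; f ≈ 0.0252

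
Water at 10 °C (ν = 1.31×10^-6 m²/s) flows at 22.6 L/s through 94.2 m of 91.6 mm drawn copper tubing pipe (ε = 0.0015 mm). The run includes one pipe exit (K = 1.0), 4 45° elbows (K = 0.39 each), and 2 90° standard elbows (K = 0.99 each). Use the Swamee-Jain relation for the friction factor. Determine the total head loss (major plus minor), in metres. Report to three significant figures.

V = 4Q/(πD²) = 3.429 m/s; V²/2g = 0.5995 m
Re = 2.40×10^5, ε/D = 1.64×10^-5 → f = 0.01516 (Swamee-Jain)
Major: h_f = f(L/D)·V²/2g = 0.01516·1028·0.5995 = 9.348 m
Minor: ΣK = 4.54; h_m = ΣK·V²/2g = 2.722 m
Total H_L = 9.348 + 2.722 = 12.07 m

H_L ≈ 12.1 m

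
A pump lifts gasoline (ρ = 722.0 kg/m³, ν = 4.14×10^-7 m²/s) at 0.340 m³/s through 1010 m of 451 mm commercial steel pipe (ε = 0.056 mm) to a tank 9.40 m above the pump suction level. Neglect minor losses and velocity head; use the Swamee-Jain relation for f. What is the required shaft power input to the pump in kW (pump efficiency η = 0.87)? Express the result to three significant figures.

P_shaft ≈ 44.9 kW

V = 4Q/(πD²) = 2.128 m/s; Re = 2.32×10^6; ε/D = 1.24×10^-4; f = 0.01319
h_f = f(L/D)V²/2g = 6.819 m
Total head H = z + h_f = 9.40 + 6.819 = 16.22 m
P_hyd = ρgQH = 722.0·9.81·0.340·16.22 = 39.06 kW
P_shaft = P_hyd/η = 39.06/0.87 = 44.89 kW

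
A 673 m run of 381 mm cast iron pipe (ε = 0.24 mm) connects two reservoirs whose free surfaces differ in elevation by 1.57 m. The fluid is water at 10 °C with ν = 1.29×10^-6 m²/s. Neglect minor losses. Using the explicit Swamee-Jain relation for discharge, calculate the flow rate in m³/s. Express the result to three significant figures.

Q ≈ 0.109 m³/s

Swamee-Jain (Type II): Q = -0.965·√(gD⁵h_f/L)·ln[ε/(3.7D) + √(3.17ν²L/(gD³h_f))]
√(gD⁵h_f/L) = √(9.81·0.381⁵·1.57/673) = 0.01355
ε/(3.7D) = 1.70×10^-4; √(3.17ν²L/(gD³h_f)) = 6.46×10^-5
Q = -0.965·0.01355·ln(2.348×10^-4) = 0.1093 m³/s
Check: V = 0.959 m/s, Re = 2.83×10^5, f = 0.01911, h_f = 1.58 m ≈ 1.57 m ✓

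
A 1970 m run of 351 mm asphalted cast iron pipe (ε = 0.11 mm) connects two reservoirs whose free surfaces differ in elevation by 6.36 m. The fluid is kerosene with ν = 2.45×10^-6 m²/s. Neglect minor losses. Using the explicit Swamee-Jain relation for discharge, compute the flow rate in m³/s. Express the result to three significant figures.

Swamee-Jain (Type II): Q = -0.965·√(gD⁵h_f/L)·ln[ε/(3.7D) + √(3.17ν²L/(gD³h_f))]
√(gD⁵h_f/L) = √(9.81·0.351⁵·6.36/1970) = 0.01299
ε/(3.7D) = 8.47×10^-5; √(3.17ν²L/(gD³h_f)) = 1.18×10^-4
Q = -0.965·0.01299·ln(2.026×10^-4) = 0.1066 m³/s
Check: V = 1.10 m/s, Re = 1.58×10^5, f = 0.01838, h_f = 6.38 m ≈ 6.36 m ✓

Q ≈ 0.107 m³/s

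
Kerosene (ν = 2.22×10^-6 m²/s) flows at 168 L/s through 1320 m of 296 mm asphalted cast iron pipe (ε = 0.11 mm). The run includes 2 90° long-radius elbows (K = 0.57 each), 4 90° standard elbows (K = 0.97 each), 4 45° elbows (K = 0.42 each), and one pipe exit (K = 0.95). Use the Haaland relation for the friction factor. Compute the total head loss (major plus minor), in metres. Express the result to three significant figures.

H_L ≈ 25.6 m

V = 4Q/(πD²) = 2.441 m/s; V²/2g = 0.3038 m
Re = 3.26×10^5, ε/D = 3.72×10^-4 → f = 0.01718 (Haaland)
Major: h_f = f(L/D)·V²/2g = 0.01718·4459·0.3038 = 23.27 m
Minor: ΣK = 7.65; h_m = ΣK·V²/2g = 2.324 m
Total H_L = 23.27 + 2.324 = 25.59 m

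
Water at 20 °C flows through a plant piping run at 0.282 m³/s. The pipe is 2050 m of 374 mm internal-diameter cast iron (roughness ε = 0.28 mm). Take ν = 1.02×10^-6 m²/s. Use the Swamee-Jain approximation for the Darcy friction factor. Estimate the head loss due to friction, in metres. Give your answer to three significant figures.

h_f ≈ 34.6 m

V = 4Q/(πD²) = 4·0.282/(π·0.374²) = 2.567 m/s
Re = VD/ν = 2.567·0.374/1.02×10^-6 = 9.41×10^5 → turbulent
ε/D = 0.28/374 = 7.49×10^-4
Swamee-Jain: f = 0.01882
h_f = f(L/D)V²/(2g) = 0.01882·(2050/0.374)·2.567²/(2·9.81) = 34.64 m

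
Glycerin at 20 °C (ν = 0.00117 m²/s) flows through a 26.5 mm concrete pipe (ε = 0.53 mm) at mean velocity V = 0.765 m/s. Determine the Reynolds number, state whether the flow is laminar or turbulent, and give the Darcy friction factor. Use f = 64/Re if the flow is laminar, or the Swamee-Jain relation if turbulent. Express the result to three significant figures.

Re ≈ 17.3; laminar; f = 64/Re ≈ 3.69

Re = VD/ν = 0.7650·0.0265/0.00117 = 17.3
Re < 2300 → laminar → f = 64/Re = 3.694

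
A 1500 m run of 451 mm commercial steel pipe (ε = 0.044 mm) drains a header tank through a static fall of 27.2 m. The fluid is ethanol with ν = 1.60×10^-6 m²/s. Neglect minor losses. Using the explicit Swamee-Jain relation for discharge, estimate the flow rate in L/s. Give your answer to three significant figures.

Swamee-Jain (Type II): Q = -0.965·√(gD⁵h_f/L)·ln[ε/(3.7D) + √(3.17ν²L/(gD³h_f))]
√(gD⁵h_f/L) = √(9.81·0.451⁵·27.2/1500) = 0.05761
ε/(3.7D) = 2.64×10^-5; √(3.17ν²L/(gD³h_f)) = 2.23×10^-5
Q = -0.965·0.05761·ln(4.867×10^-5) = 0.5521 m³/s
Check: V = 3.46 m/s, Re = 9.74×10^5, f = 0.01350, h_f = 27.3 m ≈ 27.2 m ✓

Q ≈ 552 L/s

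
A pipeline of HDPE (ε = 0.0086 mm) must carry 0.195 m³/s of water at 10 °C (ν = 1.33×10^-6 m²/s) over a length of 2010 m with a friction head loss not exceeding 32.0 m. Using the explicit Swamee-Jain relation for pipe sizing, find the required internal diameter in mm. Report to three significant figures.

D ≈ 307 mm

Swamee-Jain (Type III): D = 0.66·[ε^1.25·(LQ²/(gh_f))^4.75 + ν·Q^9.4·(L/(gh_f))^5.2]^0.04
LQ²/(gh_f) = 0.2435; L/(gh_f) = 6.403
Term 1 = ε^1.25·(…)^4.75 = 5.67×10^-10; Term 2 = ν·Q^9.4·(…)^5.2 = 4.40×10^-9
D = 0.66·(5.67×10^-10 + 4.40×10^-9)^0.04 = 0.3072 m = 307 mm
Check: V = 2.63 m/s, Re = 6.08×10^5, f = 0.01313, h_f = 30.3 m ≈ 32.0 m ✓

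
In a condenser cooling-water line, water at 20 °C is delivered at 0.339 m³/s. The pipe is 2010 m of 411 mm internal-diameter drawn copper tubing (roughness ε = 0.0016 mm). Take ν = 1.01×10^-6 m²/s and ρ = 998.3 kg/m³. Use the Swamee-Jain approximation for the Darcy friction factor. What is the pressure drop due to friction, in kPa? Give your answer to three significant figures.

V = 4Q/(πD²) = 4·0.339/(π·0.411²) = 2.555 m/s
Re = VD/ν = 2.555·0.411/1.01×10^-6 = 1.04×10^6 → turbulent
ε/D = 0.0016/411 = 3.89×10^-6
Swamee-Jain: f = 0.01163
h_f = f(L/D)V²/(2g) = 0.01163·(2010/0.411)·2.555²/(2·9.81) = 18.93 m
Δp = ρg·h_f = 998.3·9.81·18.93 = 185.4 kPa

Δp ≈ 185 kPa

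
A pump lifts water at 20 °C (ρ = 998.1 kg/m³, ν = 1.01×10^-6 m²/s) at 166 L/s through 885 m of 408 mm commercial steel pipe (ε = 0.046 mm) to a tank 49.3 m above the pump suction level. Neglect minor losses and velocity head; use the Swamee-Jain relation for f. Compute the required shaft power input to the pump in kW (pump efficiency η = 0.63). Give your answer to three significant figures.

P_shaft ≈ 134 kW

V = 4Q/(πD²) = 1.270 m/s; Re = 5.13×10^5; ε/D = 1.13×10^-4; f = 0.01457
h_f = f(L/D)V²/2g = 2.597 m
Total head H = z + h_f = 49.3 + 2.597 = 51.90 m
P_hyd = ρgQH = 998.1·9.81·0.166·51.90 = 84.35 kW
P_shaft = P_hyd/η = 84.35/0.63 = 133.9 kW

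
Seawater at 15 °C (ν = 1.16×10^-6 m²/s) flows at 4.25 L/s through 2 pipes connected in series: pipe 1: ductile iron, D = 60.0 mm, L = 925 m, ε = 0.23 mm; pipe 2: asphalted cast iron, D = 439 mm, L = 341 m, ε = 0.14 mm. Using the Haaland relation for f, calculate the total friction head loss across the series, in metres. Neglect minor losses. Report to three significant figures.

H ≈ 52.2 m

Pipe 1: V = 1.503 m/s, Re = 7.77×10^4, ε/D = 0.00383, f = 0.02940, h_1 = f(L/D)V²/2g = 52.19 m
Pipe 2: V = 0.02808 m/s, Re = 1.06×10^4, ε/D = 3.19×10^-4, f = 0.03076, h_2 = f(L/D)V²/2g = 9.602×10^-4 m
Series → Q common, losses add: H = Σh = 52.19 m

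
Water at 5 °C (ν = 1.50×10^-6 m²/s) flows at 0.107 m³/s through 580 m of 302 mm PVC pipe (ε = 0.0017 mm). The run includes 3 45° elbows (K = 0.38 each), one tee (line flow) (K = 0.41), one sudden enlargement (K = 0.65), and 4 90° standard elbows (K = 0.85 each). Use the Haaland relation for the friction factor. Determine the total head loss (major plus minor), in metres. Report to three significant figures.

H_L ≈ 3.78 m

V = 4Q/(πD²) = 1.494 m/s; V²/2g = 0.1137 m
Re = 3.01×10^5, ε/D = 5.63×10^-6 → f = 0.01438 (Haaland)
Major: h_f = f(L/D)·V²/2g = 0.01438·1921·0.1137 = 3.141 m
Minor: ΣK = 5.60; h_m = ΣK·V²/2g = 0.6369 m
Total H_L = 3.141 + 0.6369 = 3.778 m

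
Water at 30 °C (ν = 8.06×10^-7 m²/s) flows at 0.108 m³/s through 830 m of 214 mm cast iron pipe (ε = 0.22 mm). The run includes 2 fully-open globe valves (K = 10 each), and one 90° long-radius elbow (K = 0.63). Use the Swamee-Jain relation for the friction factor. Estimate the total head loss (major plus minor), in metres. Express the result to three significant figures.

H_L ≈ 45.6 m

V = 4Q/(πD²) = 3.003 m/s; V²/2g = 0.4595 m
Re = 7.97×10^5, ε/D = 0.00103 → f = 0.02024 (Swamee-Jain)
Major: h_f = f(L/D)·V²/2g = 0.02024·3879·0.4595 = 36.07 m
Minor: ΣK = 20.6; h_m = ΣK·V²/2g = 9.480 m
Total H_L = 36.07 + 9.480 = 45.55 m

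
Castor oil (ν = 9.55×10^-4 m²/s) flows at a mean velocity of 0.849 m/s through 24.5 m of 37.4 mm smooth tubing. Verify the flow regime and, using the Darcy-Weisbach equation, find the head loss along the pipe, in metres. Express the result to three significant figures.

h_f ≈ 46.3 m

Re = VD/ν = 0.849·0.03740/9.55×10^-4 = 33.2 → laminar (Re < 2300)
f = 64/Re = 1.925
h_f = f(L/D)V²/(2g) = 1.925·(24.5/0.03740)·0.849²/(2·9.81) = 46.32 m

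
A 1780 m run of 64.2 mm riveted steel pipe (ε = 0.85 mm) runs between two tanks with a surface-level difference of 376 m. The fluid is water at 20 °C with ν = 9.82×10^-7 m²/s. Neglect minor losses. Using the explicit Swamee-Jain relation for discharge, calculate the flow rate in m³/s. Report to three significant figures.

Q ≈ 0.00814 m³/s

Swamee-Jain (Type II): Q = -0.965·√(gD⁵h_f/L)·ln[ε/(3.7D) + √(3.17ν²L/(gD³h_f))]
√(gD⁵h_f/L) = √(9.81·0.0642⁵·376/1780) = 0.001503
ε/(3.7D) = 0.00358; √(3.17ν²L/(gD³h_f)) = 7.47×10^-5
Q = -0.965·0.001503·ln(0.003653) = 0.008142 m³/s
Check: V = 2.52 m/s, Re = 1.64×10^5, f = 0.04225, h_f = 378 m ≈ 376 m ✓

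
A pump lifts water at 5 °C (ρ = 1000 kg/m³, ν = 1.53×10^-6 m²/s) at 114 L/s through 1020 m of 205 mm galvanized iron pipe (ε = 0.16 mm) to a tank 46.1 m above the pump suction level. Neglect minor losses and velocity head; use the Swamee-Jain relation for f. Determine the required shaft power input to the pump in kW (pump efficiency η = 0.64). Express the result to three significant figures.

P_shaft ≈ 183 kW

V = 4Q/(πD²) = 3.454 m/s; Re = 4.63×10^5; ε/D = 7.80×10^-4; f = 0.01939
h_f = f(L/D)V²/2g = 58.66 m
Total head H = z + h_f = 46.1 + 58.66 = 104.8 m
P_hyd = ρgQH = 1000·9.81·0.114·104.8 = 117.2 kW
P_shaft = P_hyd/η = 117.2/0.64 = 183.1 kW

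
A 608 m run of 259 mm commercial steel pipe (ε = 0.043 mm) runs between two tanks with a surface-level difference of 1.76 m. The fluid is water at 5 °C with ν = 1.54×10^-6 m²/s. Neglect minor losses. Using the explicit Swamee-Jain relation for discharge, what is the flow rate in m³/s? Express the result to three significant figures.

Q ≈ 0.0482 m³/s

Swamee-Jain (Type II): Q = -0.965·√(gD⁵h_f/L)·ln[ε/(3.7D) + √(3.17ν²L/(gD³h_f))]
√(gD⁵h_f/L) = √(9.81·0.259⁵·1.76/608) = 0.005753
ε/(3.7D) = 4.49×10^-5; √(3.17ν²L/(gD³h_f)) = 1.23×10^-4
Q = -0.965·0.005753·ln(1.683×10^-4) = 0.04824 m³/s
Check: V = 0.916 m/s, Re = 1.54×10^5, f = 0.01754, h_f = 1.76 m ≈ 1.76 m ✓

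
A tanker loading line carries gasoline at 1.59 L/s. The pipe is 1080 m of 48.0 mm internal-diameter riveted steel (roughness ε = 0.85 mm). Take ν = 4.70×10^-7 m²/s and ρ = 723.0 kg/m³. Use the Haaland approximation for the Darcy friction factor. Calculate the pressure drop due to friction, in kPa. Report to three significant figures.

V = 4Q/(πD²) = 4·0.00159/(π·0.0480²) = 0.8787 m/s
Re = VD/ν = 0.8787·0.0480/4.70×10^-7 = 8.97×10^4 → turbulent
ε/D = 0.85/48.0 = 0.0177
Haaland: f = 0.04699
h_f = f(L/D)V²/(2g) = 0.04699·(1080/0.0480)·0.8787²/(2·9.81) = 41.60 m
Δp = ρg·h_f = 723.0·9.81·41.60 = 295.1 kPa

Δp ≈ 295 kPa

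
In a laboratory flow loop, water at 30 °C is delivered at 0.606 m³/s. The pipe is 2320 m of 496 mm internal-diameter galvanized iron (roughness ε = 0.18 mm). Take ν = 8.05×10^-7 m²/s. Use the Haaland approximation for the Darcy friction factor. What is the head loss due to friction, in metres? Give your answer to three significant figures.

V = 4Q/(πD²) = 4·0.606/(π·0.496²) = 3.136 m/s
Re = VD/ν = 3.136·0.496/8.05×10^-7 = 1.93×10^6 → turbulent
ε/D = 0.18/496 = 3.63×10^-4
Haaland: f = 0.01589
h_f = f(L/D)V²/(2g) = 0.01589·(2320/0.496)·3.136²/(2·9.81) = 37.25 m

h_f ≈ 37.3 m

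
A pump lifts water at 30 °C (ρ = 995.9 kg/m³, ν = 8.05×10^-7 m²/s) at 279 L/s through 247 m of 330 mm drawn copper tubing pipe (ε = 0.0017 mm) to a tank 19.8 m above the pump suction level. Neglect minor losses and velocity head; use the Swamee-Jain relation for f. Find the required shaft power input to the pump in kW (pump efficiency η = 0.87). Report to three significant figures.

P_shaft ≈ 76.3 kW

V = 4Q/(πD²) = 3.262 m/s; Re = 1.34×10^6; ε/D = 5.15×10^-6; f = 0.01121
h_f = f(L/D)V²/2g = 4.552 m
Total head H = z + h_f = 19.8 + 4.552 = 24.35 m
P_hyd = ρgQH = 995.9·9.81·0.279·24.35 = 66.38 kW
P_shaft = P_hyd/η = 66.38/0.87 = 76.30 kW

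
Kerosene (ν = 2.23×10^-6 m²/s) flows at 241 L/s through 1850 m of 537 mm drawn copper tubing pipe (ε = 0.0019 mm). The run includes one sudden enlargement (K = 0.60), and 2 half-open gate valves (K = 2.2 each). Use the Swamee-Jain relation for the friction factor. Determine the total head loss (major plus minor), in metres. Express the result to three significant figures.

V = 4Q/(πD²) = 1.064 m/s; V²/2g = 0.05771 m
Re = 2.56×10^5, ε/D = 3.54×10^-6 → f = 0.01485 (Swamee-Jain)
Major: h_f = f(L/D)·V²/2g = 0.01485·3445·0.05771 = 2.952 m
Minor: ΣK = 5.00; h_m = ΣK·V²/2g = 0.2886 m
Total H_L = 2.952 + 0.2886 = 3.240 m

H_L ≈ 3.24 m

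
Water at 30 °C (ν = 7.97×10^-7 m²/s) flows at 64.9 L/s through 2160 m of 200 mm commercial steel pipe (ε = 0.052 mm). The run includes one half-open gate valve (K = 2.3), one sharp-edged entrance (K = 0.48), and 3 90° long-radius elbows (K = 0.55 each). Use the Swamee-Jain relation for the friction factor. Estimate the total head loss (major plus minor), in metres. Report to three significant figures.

H_L ≈ 38.6 m

V = 4Q/(πD²) = 2.066 m/s; V²/2g = 0.2175 m
Re = 5.18×10^5, ε/D = 2.60×10^-4 → f = 0.01600 (Swamee-Jain)
Major: h_f = f(L/D)·V²/2g = 0.01600·10800·0.2175 = 37.59 m
Minor: ΣK = 4.43; h_m = ΣK·V²/2g = 0.9636 m
Total H_L = 37.59 + 0.9636 = 38.56 m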